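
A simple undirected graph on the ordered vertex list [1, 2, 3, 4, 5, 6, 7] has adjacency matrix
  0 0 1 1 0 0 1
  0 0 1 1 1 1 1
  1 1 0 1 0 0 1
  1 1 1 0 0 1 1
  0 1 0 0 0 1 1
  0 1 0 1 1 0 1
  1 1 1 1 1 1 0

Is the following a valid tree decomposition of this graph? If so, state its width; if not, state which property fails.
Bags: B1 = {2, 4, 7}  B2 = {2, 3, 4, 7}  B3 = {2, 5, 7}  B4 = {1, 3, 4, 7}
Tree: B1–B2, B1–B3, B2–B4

No — vertex 6 appears in no bag.

A tree decomposition must satisfy three properties: every vertex lies in some bag; for every edge, both endpoints lie together in some bag; and for every vertex, the bags containing it form a connected subtree. Here vertex 6 appears in no bag, so the decomposition is invalid.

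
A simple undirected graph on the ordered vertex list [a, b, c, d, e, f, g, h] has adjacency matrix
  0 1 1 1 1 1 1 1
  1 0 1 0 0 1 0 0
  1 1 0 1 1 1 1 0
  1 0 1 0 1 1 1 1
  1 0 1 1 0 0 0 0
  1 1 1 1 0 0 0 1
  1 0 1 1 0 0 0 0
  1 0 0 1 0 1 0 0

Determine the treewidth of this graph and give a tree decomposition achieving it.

Treewidth 3.
One such decomposition:
Bags: B1 = {a, c, d, f}  B2 = {a, b, c, f}  B3 = {a, c, d, g}  B4 = {a, c, d, e}  B5 = {a, d, f, h}
Tree: B1–B2, B1–B3, B3–B4, B1–B5

Each bag holds 4 vertices, so the decomposition has width 3, which upper-bounds the treewidth. For the lower bound, the 4 vertices {a, d, f, h} are pairwise adjacent, and any tree decomposition puts a clique entirely inside one bag — forcing width ≥ 3. Combining the bounds, tw(G) = 3.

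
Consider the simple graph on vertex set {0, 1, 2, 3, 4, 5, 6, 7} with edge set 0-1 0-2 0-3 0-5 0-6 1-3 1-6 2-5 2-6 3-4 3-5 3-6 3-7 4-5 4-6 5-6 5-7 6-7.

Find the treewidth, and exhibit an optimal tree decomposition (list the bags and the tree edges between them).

Treewidth 3.
Bags: B1 = {3, 5, 6, 7}  B2 = {3, 4, 5, 6}  B3 = {0, 3, 5, 6}  B4 = {0, 2, 5, 6}  B5 = {0, 1, 3, 6}
Tree: B1–B2, B2–B3, B3–B4, B3–B5

Each bag holds 4 vertices, so the decomposition has width 3, which upper-bounds the treewidth. For the lower bound, the 4 vertices {0, 2, 5, 6} are pairwise adjacent, and any tree decomposition puts a clique entirely inside one bag — forcing width ≥ 3. Hence tw(G) = 3 exactly.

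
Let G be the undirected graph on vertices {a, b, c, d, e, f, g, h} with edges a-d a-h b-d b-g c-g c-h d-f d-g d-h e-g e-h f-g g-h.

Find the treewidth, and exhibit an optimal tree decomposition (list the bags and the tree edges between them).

The largest bag has 3 vertices, giving width 2; this decomposition certifies tw(G) ≤ 2. On the other hand G contains the 3-clique {d, g, h}. A clique must lie in a single bag of any decomposition, so no decomposition can have width below 2. Combining the bounds, tw(G) = 2.

Treewidth 2.
Bags: B1 = {d, g, h}  B2 = {b, d, g}  B3 = {a, d, h}  B4 = {e, g, h}  B5 = {d, f, g}  B6 = {c, g, h}
Tree: B1–B2, B1–B3, B1–B4, B2–B5, B4–B6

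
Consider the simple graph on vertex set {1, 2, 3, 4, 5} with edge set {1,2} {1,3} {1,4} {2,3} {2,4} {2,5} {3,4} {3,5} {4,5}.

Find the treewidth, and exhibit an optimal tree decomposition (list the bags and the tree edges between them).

Every bag has size at most 4, so the width is 4 − 1 = 3 and tw(G) ≤ 3. On the other hand G contains the 4-clique {1, 2, 3, 4}. A clique must lie in a single bag of any decomposition, so no decomposition can have width below 3. Hence tw(G) = 3 exactly.

Treewidth 3.
One such decomposition:
Bags: B1 = {1, 2, 3, 4}  B2 = {2, 3, 4, 5}
Tree: B1–B2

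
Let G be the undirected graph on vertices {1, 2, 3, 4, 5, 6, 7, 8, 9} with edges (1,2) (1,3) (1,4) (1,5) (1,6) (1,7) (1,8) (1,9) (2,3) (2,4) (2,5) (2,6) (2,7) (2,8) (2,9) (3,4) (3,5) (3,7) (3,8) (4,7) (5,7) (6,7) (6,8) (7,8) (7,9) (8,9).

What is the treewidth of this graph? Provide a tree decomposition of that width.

Treewidth 4.
One such decomposition:
Bags: B1 = {1, 2, 6, 7, 8}  B2 = {1, 2, 3, 7, 8}  B3 = {1, 2, 3, 4, 7}  B4 = {1, 2, 3, 5, 7}  B5 = {1, 2, 7, 8, 9}
Tree: B1–B2, B2–B3, B2–B4, B1–B5

Every bag has size at most 5, so the width is 5 − 1 = 4 and tw(G) ≤ 4. Conversely, {1, 2, 7, 8, 9} is a clique of size 5, and the vertices of any clique must share a bag in every tree decomposition; so some bag has ≥ 5 vertices and tw(G) ≥ 4. The upper and lower bounds meet at 4, so that is the treewidth.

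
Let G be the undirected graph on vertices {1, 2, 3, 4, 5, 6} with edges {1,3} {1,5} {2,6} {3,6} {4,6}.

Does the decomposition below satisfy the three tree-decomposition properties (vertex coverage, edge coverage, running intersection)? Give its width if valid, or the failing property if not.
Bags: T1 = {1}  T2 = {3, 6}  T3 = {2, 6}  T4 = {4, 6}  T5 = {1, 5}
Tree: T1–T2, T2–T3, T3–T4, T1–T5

A tree decomposition must satisfy three properties: every vertex lies in some bag; for every edge, both endpoints lie together in some bag; and for every vertex, the bags containing it form a connected subtree. Here edge (3,1) lies in no bag, so the decomposition is invalid.

No — edge (3,1) lies in no bag.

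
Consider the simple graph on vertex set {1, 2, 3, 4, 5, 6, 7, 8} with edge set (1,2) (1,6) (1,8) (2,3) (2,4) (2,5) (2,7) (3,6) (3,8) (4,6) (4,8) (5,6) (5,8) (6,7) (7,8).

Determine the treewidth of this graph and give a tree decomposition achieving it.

Treewidth 3.
One such decomposition:
Bags: B1 = {2, 6, 7, 8}  B2 = {2, 3, 6, 8}  B3 = {1, 2, 6, 8}  B4 = {2, 5, 6, 8}  B5 = {2, 4, 6, 8}
Tree: B1–B2, B2–B3, B3–B4, B4–B5

The largest bag has 4 vertices, giving width 3; this decomposition certifies tw(G) ≤ 3. For the lower bound: the 4 vertex sets {6,7}, {2,3}, {8}, {1} are disjoint, each induces a connected subgraph, and every pair is joined by at least one edge of G. Contracting each set to a single vertex therefore yields K_{4} as a minor, and since treewidth is minor-monotone, tw(G) ≥ tw(K_{4}) = 3. Hence tw(G) = 3 exactly.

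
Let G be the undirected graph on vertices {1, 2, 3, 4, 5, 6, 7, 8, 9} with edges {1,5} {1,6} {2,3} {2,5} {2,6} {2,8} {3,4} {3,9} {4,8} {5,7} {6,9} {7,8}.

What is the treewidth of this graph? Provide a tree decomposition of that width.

The largest bag has 4 vertices, giving width 3; this decomposition certifies tw(G) ≤ 3. For the lower bound: the 4 vertex sets {1,6,9}, {5}, {2}, {3,4,7,8} are disjoint, each induces a connected subgraph, and every pair is joined by at least one edge of G. Contracting each set to a single vertex therefore yields K_{4} as a minor, and since treewidth is minor-monotone, tw(G) ≥ tw(K_{4}) = 3. Combining the bounds, tw(G) = 3.

Treewidth 3.
Bags: B1 = {1, 5, 6, 9}  B2 = {2, 5, 6, 9}  B3 = {2, 3, 5, 9}  B4 = {2, 3, 5, 7}  B5 = {2, 3, 7, 8}  B6 = {3, 4, 7, 8}
Tree: B1–B2, B2–B3, B3–B4, B4–B5, B5–B6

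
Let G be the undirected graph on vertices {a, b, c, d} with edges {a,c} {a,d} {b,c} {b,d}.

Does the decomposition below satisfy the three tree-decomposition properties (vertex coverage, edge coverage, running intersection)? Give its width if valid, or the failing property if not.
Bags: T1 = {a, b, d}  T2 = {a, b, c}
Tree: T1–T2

Every vertex of G appears in some bag (union = {a, b, c, d}); every edge is covered by a bag; and for each vertex v the set of bags containing v is connected in the bag tree. The decomposition is therefore valid. The largest bag has 3 vertices, so the width is 2.

Yes; width 2.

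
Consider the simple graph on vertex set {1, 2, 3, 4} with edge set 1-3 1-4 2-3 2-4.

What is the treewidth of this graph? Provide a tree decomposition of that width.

Treewidth 2.
One such decomposition:
Bags: B1 = {1, 3, 4}  B2 = {2, 3, 4}
Tree: B1–B2

Every bag has size at most 3, so the width is 3 − 1 = 2 and tw(G) ≤ 2. For the lower bound, G contains the cycle 3–1–4–2–3, so G is not a forest; only forests have treewidth ≤ 1, hence tw(G) ≥ 2. Therefore the treewidth is 2.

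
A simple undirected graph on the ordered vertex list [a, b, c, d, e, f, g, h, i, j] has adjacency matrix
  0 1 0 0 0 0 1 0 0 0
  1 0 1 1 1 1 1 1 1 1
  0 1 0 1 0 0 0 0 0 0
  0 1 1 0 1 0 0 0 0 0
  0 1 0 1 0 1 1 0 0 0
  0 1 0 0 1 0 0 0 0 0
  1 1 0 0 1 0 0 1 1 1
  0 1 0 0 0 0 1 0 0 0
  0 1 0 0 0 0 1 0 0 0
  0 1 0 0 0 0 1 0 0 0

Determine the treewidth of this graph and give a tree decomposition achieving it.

Treewidth 2.
One such decomposition:
Bags: B1 = {b, g, i}  B2 = {b, e, g}  B3 = {b, d, e}  B4 = {b, c, d}  B5 = {a, b, g}  B6 = {b, g, j}  B7 = {b, g, h}  B8 = {b, e, f}
Tree: B1–B2, B2–B3, B3–B4, B1–B5, B1–B6, B1–B7, B3–B8

Each bag holds 3 vertices, so the decomposition has width 2, which upper-bounds the treewidth. Conversely, {b, d, e} is a clique of size 3, and the vertices of any clique must share a bag in every tree decomposition; so some bag has ≥ 3 vertices and tw(G) ≥ 2. Hence tw(G) = 2 exactly.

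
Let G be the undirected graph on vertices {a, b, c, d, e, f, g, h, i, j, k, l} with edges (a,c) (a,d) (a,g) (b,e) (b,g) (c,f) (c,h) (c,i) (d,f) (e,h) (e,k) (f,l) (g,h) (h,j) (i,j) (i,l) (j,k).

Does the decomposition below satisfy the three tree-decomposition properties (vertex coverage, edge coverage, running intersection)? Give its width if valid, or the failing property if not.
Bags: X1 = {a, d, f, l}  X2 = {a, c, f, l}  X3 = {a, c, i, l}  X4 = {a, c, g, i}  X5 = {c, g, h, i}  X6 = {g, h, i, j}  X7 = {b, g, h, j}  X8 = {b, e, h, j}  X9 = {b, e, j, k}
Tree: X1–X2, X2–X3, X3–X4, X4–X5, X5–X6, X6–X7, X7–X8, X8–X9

Yes; width 3.

Checking the three conditions: (i) the bags cover all of {a, b, c, d, e, f, g, h, i, j, k, l}; (ii) for each edge, some bag contains both endpoints; (iii) the bags containing any fixed vertex form a subtree. All hold, so the decomposition is valid with width 4 − 1 = 3.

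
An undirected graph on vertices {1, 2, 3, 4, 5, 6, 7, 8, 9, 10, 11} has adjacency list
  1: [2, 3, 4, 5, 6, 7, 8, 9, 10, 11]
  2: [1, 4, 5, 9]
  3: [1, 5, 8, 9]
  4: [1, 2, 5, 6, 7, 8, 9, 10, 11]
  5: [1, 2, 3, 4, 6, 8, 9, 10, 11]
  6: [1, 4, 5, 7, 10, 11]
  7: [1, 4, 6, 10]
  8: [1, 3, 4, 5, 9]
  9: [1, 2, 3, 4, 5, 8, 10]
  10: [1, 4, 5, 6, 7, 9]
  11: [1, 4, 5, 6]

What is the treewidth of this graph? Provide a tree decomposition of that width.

Each bag holds 5 vertices, so the decomposition has width 4, which upper-bounds the treewidth. Conversely, {1, 3, 5, 8, 9} is a clique of size 5, and the vertices of any clique must share a bag in every tree decomposition; so some bag has ≥ 5 vertices and tw(G) ≥ 4. Combining the bounds, tw(G) = 4.

Treewidth 4.
One such decomposition:
Bags: B1 = {1, 4, 6, 7, 10}  B2 = {1, 4, 5, 6, 10}  B3 = {1, 4, 5, 9, 10}  B4 = {1, 4, 5, 8, 9}  B5 = {1, 2, 4, 5, 9}  B6 = {1, 4, 5, 6, 11}  B7 = {1, 3, 5, 8, 9}
Tree: B1–B2, B2–B3, B3–B4, B4–B5, B2–B6, B4–B7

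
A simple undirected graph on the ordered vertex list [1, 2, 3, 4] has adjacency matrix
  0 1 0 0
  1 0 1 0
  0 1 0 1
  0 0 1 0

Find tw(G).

A width-1 tree decomposition is:
Bags: B1 = {1, 2}  B2 = {2, 3}  B3 = {3, 4}
Tree: B1–B2, B2–B3
Every bag has size at most 2, so the width is 2 − 1 = 1 and tw(G) ≤ 1. Since G has at least one edge (e.g. 1–2), it is not an edgeless graph, so tw(G) ≥ 1. Combining the bounds, tw(G) = 1.

1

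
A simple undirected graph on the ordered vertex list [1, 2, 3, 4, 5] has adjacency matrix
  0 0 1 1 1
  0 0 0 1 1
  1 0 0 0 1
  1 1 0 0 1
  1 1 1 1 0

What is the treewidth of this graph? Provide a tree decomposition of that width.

Treewidth 2.
One such decomposition:
Bags: B1 = {1, 3, 5}  B2 = {1, 4, 5}  B3 = {2, 4, 5}
Tree: B1–B2, B2–B3

Each bag holds 3 vertices, so the decomposition has width 2, which upper-bounds the treewidth. For the lower bound, the 3 vertices {1, 3, 5} are pairwise adjacent, and any tree decomposition puts a clique entirely inside one bag — forcing width ≥ 2. Combining the bounds, tw(G) = 2.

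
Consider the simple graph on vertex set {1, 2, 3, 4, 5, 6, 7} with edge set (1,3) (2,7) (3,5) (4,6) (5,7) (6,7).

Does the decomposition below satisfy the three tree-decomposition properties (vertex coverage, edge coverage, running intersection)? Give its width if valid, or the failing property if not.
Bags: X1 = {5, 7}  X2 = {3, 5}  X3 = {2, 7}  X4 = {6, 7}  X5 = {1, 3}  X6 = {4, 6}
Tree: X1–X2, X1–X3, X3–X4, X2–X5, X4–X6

Checking the three conditions: (i) the bags cover all of {1, 2, 3, 4, 5, 6, 7}; (ii) for each edge, some bag contains both endpoints; (iii) the bags containing any fixed vertex form a subtree. All hold, so the decomposition is valid with width 2 − 1 = 1.

Yes; width 1.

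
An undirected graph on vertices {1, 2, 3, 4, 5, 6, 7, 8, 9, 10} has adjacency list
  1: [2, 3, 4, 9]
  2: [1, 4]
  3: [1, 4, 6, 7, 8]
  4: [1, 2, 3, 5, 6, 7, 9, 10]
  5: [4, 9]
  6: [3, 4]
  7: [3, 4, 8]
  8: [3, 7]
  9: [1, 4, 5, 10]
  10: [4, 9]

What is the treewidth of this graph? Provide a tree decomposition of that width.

Treewidth 2.
Bags: B1 = {1, 4, 9}  B2 = {1, 3, 4}  B3 = {1, 2, 4}  B4 = {4, 9, 10}  B5 = {4, 5, 9}  B6 = {3, 4, 7}  B7 = {3, 4, 6}  B8 = {3, 7, 8}
Tree: B1–B2, B2–B3, B1–B4, B4–B5, B2–B6, B6–B7, B6–B8

The largest bag has 3 vertices, giving width 2; this decomposition certifies tw(G) ≤ 2. Conversely, {3, 7, 8} is a clique of size 3, and the vertices of any clique must share a bag in every tree decomposition; so some bag has ≥ 3 vertices and tw(G) ≥ 2. Hence tw(G) = 2 exactly.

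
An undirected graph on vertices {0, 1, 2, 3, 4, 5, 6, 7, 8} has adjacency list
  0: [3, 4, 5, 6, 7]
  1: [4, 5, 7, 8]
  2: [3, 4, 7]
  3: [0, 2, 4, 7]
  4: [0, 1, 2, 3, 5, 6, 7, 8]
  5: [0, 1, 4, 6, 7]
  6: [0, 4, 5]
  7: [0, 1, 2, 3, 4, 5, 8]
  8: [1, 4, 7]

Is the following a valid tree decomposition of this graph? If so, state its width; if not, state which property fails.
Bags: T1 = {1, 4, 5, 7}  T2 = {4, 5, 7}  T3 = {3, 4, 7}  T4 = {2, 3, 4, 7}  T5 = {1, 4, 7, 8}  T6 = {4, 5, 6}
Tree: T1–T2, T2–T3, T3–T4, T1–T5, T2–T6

No — vertex 0 appears in no bag.

A tree decomposition must satisfy three properties: every vertex lies in some bag; for every edge, both endpoints lie together in some bag; and for every vertex, the bags containing it form a connected subtree. Here vertex 0 appears in no bag, so the decomposition is invalid.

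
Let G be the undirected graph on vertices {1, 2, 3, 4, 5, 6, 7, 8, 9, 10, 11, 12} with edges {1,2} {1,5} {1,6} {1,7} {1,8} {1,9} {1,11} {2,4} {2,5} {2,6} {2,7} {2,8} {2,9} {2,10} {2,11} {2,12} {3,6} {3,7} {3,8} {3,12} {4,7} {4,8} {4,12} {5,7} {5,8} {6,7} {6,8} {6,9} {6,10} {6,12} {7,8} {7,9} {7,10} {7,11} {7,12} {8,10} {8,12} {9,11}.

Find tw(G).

4

A width-4 tree decomposition is:
Bags: B1 = {1, 2, 5, 7, 8}  B2 = {1, 2, 6, 7, 8}  B3 = {2, 6, 7, 8, 12}  B4 = {3, 6, 7, 8, 12}  B5 = {2, 6, 7, 8, 10}  B6 = {2, 4, 7, 8, 12}  B7 = {1, 2, 6, 7, 9}  B8 = {1, 2, 7, 9, 11}
Tree: B1–B2, B2–B3, B3–B4, B2–B5, B3–B6, B2–B7, B7–B8
The largest bag has 5 vertices, giving width 4; this decomposition certifies tw(G) ≤ 4. On the other hand G contains the 5-clique {2, 4, 7, 8, 12}. A clique must lie in a single bag of any decomposition, so no decomposition can have width below 4. Hence tw(G) = 4 exactly.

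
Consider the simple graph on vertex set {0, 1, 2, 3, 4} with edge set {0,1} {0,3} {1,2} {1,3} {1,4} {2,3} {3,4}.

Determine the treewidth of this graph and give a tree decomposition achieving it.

Treewidth 2.
Bags: B1 = {1, 3, 4}  B2 = {0, 1, 3}  B3 = {1, 2, 3}
Tree: B1–B2, B2–B3

Every bag has size at most 3, so the width is 3 − 1 = 2 and tw(G) ≤ 2. For the lower bound, the 3 vertices {0, 1, 3} are pairwise adjacent, and any tree decomposition puts a clique entirely inside one bag — forcing width ≥ 2. Hence tw(G) = 2 exactly.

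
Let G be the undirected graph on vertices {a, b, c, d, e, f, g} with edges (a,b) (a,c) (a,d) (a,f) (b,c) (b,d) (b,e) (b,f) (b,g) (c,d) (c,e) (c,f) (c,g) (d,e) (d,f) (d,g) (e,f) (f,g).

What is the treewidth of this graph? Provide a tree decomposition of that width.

Treewidth 4.
One optimal decomposition is:
Bags: B1 = {b, c, d, e, f}  B2 = {a, b, c, d, f}  B3 = {b, c, d, f, g}
Tree: B1–B2, B2–B3

Every bag has size at most 5, so the width is 5 − 1 = 4 and tw(G) ≤ 4. Conversely, {b, c, d, f, g} is a clique of size 5, and the vertices of any clique must share a bag in every tree decomposition; so some bag has ≥ 5 vertices and tw(G) ≥ 4. The upper and lower bounds meet at 4, so that is the treewidth.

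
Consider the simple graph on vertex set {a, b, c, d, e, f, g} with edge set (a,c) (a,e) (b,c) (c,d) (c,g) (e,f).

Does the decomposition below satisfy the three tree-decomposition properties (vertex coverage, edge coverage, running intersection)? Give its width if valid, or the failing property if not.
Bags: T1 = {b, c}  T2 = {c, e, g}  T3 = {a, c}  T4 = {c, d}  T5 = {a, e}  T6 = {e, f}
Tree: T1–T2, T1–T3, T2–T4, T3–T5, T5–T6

A tree decomposition must satisfy three properties: every vertex lies in some bag; for every edge, both endpoints lie together in some bag; and for every vertex, the bags containing it form a connected subtree. Here bags containing vertex e are not connected in the tree, so the decomposition is invalid.

No — bags containing vertex e are not connected in the tree.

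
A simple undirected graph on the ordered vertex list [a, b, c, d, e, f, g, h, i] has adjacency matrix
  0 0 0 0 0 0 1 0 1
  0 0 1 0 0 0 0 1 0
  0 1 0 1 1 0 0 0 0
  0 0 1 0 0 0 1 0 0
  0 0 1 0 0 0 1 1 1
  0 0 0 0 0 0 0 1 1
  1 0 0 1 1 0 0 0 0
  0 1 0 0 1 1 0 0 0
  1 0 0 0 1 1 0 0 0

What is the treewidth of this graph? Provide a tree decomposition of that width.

The largest bag has 4 vertices, giving width 3; this decomposition certifies tw(G) ≤ 3. For the lower bound: the 4 vertex sets {a,d,g}, {i}, {e}, {b,c,f,h} are disjoint, each induces a connected subgraph, and every pair is joined by at least one edge of G. Contracting each set to a single vertex therefore yields K_{4} as a minor, and since treewidth is minor-monotone, tw(G) ≥ tw(K_{4}) = 3. Therefore the treewidth is 3.

Treewidth 3.
One optimal decomposition is:
Bags: B1 = {a, d, g, i}  B2 = {d, e, g, i}  B3 = {c, d, e, i}  B4 = {c, e, f, i}  B5 = {c, e, f, h}  B6 = {b, c, f, h}
Tree: B1–B2, B2–B3, B3–B4, B4–B5, B5–B6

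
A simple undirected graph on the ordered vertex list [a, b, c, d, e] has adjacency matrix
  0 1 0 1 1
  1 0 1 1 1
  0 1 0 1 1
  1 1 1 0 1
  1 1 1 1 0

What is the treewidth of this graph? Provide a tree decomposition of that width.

Each bag holds 4 vertices, so the decomposition has width 3, which upper-bounds the treewidth. On the other hand G contains the 4-clique {b, c, d, e}. A clique must lie in a single bag of any decomposition, so no decomposition can have width below 3. Combining the bounds, tw(G) = 3.

Treewidth 3.
One optimal decomposition is:
Bags: B1 = {b, c, d, e}  B2 = {a, b, d, e}
Tree: B1–B2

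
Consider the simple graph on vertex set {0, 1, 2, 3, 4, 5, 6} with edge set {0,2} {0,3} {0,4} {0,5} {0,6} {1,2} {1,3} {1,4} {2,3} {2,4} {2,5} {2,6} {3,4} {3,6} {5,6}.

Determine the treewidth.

3

A width-3 tree decomposition is:
Bags: B1 = {0, 2, 5, 6}  B2 = {0, 2, 3, 6}  B3 = {0, 2, 3, 4}  B4 = {1, 2, 3, 4}
Tree: B1–B2, B2–B3, B3–B4
Every bag has size at most 4, so the width is 4 − 1 = 3 and tw(G) ≤ 3. For the lower bound, the 4 vertices {0, 2, 3, 4} are pairwise adjacent, and any tree decomposition puts a clique entirely inside one bag — forcing width ≥ 3. Therefore the treewidth is 3.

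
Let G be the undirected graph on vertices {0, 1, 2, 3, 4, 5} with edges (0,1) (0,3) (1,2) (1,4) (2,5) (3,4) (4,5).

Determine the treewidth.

A width-2 tree decomposition is:
Bags: B1 = {1, 2, 5}  B2 = {1, 4, 5}  B3 = {0, 1, 4}  B4 = {0, 3, 4}
Tree: B1–B2, B2–B3, B3–B4
Every bag has size at most 3, so the width is 3 − 1 = 2 and tw(G) ≤ 2. The edges 2–5–4–1–2 form a cycle, so G is not a tree and its treewidth is at least 2. Hence tw(G) = 2 exactly.

2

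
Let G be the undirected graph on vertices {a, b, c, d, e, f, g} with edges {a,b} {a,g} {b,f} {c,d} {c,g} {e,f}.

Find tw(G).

1

A width-1 tree decomposition is:
Bags: B1 = {c, d}  B2 = {c, g}  B3 = {a, g}  B4 = {a, b}  B5 = {b, f}  B6 = {e, f}
Tree: B1–B2, B2–B3, B3–B4, B4–B5, B5–B6
Each bag holds 2 vertices, so the decomposition has width 1, which upper-bounds the treewidth. Any graph with an edge has treewidth ≥ 1, and G has the edge d–c. Therefore the treewidth is 1.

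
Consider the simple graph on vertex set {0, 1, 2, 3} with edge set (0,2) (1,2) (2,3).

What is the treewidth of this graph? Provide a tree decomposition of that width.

The largest bag has 2 vertices, giving width 1; this decomposition certifies tw(G) ≤ 1. Since G has at least one edge (e.g. 1–2), it is not an edgeless graph, so tw(G) ≥ 1. Combining the bounds, tw(G) = 1.

Treewidth 1.
One optimal decomposition is:
Bags: B1 = {1, 2}  B2 = {2, 3}  B3 = {0, 2}
Tree: B1–B2, B2–B3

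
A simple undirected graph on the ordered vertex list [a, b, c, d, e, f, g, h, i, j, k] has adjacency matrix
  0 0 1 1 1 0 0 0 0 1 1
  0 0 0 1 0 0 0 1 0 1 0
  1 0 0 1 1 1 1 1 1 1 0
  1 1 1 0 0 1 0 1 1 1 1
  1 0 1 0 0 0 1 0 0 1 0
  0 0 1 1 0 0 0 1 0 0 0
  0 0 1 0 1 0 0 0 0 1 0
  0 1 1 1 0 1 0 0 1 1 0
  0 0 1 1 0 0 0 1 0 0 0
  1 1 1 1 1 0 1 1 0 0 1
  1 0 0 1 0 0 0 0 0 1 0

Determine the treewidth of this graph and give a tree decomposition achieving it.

Every bag has size at most 4, so the width is 4 − 1 = 3 and tw(G) ≤ 3. On the other hand G contains the 4-clique {c, d, h, j}. A clique must lie in a single bag of any decomposition, so no decomposition can have width below 3. Therefore the treewidth is 3.

Treewidth 3.
One optimal decomposition is:
Bags: B1 = {a, c, e, j}  B2 = {c, e, g, j}  B3 = {a, c, d, j}  B4 = {c, d, h, j}  B5 = {c, d, h, i}  B6 = {a, d, j, k}  B7 = {c, d, f, h}  B8 = {b, d, h, j}
Tree: B1–B2, B1–B3, B3–B4, B4–B5, B3–B6, B5–B7, B4–B8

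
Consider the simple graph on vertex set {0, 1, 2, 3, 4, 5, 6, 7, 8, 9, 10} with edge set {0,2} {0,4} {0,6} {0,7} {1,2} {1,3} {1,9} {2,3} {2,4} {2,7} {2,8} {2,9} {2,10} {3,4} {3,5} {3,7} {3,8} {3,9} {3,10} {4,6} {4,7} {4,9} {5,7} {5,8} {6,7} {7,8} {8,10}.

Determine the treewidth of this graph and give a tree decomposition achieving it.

Treewidth 3.
One optimal decomposition is:
Bags: B1 = {2, 3, 7, 8}  B2 = {2, 3, 4, 7}  B3 = {0, 2, 4, 7}  B4 = {3, 5, 7, 8}  B5 = {2, 3, 4, 9}  B6 = {1, 2, 3, 9}  B7 = {0, 4, 6, 7}  B8 = {2, 3, 8, 10}
Tree: B1–B2, B2–B3, B1–B4, B2–B5, B5–B6, B3–B7, B1–B8

The largest bag has 4 vertices, giving width 3; this decomposition certifies tw(G) ≤ 3. For the lower bound, the 4 vertices {0, 2, 4, 7} are pairwise adjacent, and any tree decomposition puts a clique entirely inside one bag — forcing width ≥ 3. The upper and lower bounds meet at 3, so that is the treewidth.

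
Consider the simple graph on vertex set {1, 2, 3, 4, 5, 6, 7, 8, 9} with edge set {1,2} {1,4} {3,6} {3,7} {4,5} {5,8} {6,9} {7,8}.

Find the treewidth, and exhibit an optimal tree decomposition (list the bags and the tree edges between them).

The largest bag has 2 vertices, giving width 1; this decomposition certifies tw(G) ≤ 1. Any graph with an edge has treewidth ≥ 1, and G has the edge 2–1. The upper and lower bounds meet at 1, so that is the treewidth.

Treewidth 1.
Bags: B1 = {1, 2}  B2 = {1, 4}  B3 = {4, 5}  B4 = {5, 8}  B5 = {7, 8}  B6 = {3, 7}  B7 = {3, 6}  B8 = {6, 9}
Tree: B1–B2, B2–B3, B3–B4, B4–B5, B5–B6, B6–B7, B7–B8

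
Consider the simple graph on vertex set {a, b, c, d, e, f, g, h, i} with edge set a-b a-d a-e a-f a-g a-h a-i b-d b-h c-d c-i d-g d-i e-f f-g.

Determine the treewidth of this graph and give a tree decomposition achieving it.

Treewidth 2.
One such decomposition:
Bags: B1 = {a, d, i}  B2 = {c, d, i}  B3 = {a, d, g}  B4 = {a, f, g}  B5 = {a, e, f}  B6 = {a, b, d}  B7 = {a, b, h}
Tree: B1–B2, B1–B3, B3–B4, B4–B5, B1–B6, B6–B7

The largest bag has 3 vertices, giving width 2; this decomposition certifies tw(G) ≤ 2. For the lower bound, the 3 vertices {c, d, i} are pairwise adjacent, and any tree decomposition puts a clique entirely inside one bag — forcing width ≥ 2. Combining the bounds, tw(G) = 2.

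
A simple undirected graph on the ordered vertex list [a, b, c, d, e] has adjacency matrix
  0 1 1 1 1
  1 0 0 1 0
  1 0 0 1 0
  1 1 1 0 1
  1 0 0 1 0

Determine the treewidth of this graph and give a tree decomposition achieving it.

Each bag holds 3 vertices, so the decomposition has width 2, which upper-bounds the treewidth. Conversely, {a, d, e} is a clique of size 3, and the vertices of any clique must share a bag in every tree decomposition; so some bag has ≥ 3 vertices and tw(G) ≥ 2. Therefore the treewidth is 2.

Treewidth 2.
One such decomposition:
Bags: B1 = {a, d, e}  B2 = {a, c, d}  B3 = {a, b, d}
Tree: B1–B2, B2–B3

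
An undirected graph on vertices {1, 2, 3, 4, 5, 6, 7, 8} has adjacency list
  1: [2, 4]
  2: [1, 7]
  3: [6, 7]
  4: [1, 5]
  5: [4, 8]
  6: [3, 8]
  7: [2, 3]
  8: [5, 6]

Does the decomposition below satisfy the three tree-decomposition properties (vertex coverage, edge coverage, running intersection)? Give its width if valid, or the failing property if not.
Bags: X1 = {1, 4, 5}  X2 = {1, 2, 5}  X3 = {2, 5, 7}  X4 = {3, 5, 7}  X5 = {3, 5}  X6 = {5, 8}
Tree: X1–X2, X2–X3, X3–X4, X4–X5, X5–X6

No — vertex 6 appears in no bag.

A tree decomposition must satisfy three properties: every vertex lies in some bag; for every edge, both endpoints lie together in some bag; and for every vertex, the bags containing it form a connected subtree. Here vertex 6 appears in no bag, so the decomposition is invalid.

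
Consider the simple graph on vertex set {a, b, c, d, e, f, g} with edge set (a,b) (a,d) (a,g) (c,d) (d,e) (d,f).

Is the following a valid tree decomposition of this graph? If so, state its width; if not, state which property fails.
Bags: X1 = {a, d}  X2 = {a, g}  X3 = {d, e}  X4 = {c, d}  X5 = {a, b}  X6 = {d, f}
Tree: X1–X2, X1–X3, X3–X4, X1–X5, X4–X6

Checking the three conditions: (i) the bags cover all of {a, b, c, d, e, f, g}; (ii) for each edge, some bag contains both endpoints; (iii) the bags containing any fixed vertex form a subtree. All hold, so the decomposition is valid with width 2 − 1 = 1.

Yes; width 1.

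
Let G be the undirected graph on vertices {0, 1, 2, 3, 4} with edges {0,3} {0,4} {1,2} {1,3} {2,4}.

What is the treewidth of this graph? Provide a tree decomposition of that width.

Treewidth 2.
One optimal decomposition is:
Bags: B1 = {0, 3, 4}  B2 = {1, 3, 4}  B3 = {1, 2, 4}
Tree: B1–B2, B2–B3

Each bag holds 3 vertices, so the decomposition has width 2, which upper-bounds the treewidth. Since 4–0–3–1–2–4 is a cycle in G, G is not acyclic. Forests are exactly the graphs of treewidth ≤ 1, so tw(G) ≥ 2. Hence tw(G) = 2 exactly.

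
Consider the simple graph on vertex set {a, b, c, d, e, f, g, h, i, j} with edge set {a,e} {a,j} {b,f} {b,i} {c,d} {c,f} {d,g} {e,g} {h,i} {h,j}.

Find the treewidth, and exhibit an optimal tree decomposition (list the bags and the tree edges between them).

Treewidth 2.
Bags: B1 = {a, h, j}  B2 = {a, e, h}  B3 = {e, g, h}  B4 = {d, g, h}  B5 = {c, d, h}  B6 = {c, f, h}  B7 = {b, f, h}  B8 = {b, h, i}
Tree: B1–B2, B2–B3, B3–B4, B4–B5, B5–B6, B6–B7, B7–B8

The largest bag has 3 vertices, giving width 2; this decomposition certifies tw(G) ≤ 2. The edges h–j–a–e–g–d–c–f–b–i–h form a cycle, so G is not a tree and its treewidth is at least 2. Combining the bounds, tw(G) = 2.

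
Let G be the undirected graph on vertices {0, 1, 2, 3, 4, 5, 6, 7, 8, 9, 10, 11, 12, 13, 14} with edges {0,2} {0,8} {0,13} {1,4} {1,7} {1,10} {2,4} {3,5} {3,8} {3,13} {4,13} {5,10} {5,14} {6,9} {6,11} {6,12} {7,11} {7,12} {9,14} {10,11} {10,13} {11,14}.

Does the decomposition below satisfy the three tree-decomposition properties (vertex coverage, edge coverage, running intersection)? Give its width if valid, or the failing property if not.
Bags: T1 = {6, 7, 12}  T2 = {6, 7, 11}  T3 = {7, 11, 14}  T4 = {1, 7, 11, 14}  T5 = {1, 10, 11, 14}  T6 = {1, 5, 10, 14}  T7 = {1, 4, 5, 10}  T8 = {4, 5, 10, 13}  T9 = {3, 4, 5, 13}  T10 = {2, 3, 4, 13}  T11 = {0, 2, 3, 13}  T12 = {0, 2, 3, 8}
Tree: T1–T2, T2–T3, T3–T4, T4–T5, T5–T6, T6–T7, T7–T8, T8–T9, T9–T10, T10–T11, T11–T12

A tree decomposition must satisfy three properties: every vertex lies in some bag; for every edge, both endpoints lie together in some bag; and for every vertex, the bags containing it form a connected subtree. Here vertex 9 appears in no bag, so the decomposition is invalid.

No — vertex 9 appears in no bag.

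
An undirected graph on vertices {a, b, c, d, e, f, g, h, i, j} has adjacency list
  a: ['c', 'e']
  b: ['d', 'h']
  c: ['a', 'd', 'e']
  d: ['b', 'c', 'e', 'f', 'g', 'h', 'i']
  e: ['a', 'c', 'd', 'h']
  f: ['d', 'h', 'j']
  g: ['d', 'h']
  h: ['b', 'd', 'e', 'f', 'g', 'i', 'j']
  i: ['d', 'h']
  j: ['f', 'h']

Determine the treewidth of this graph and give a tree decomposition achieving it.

The largest bag has 3 vertices, giving width 2; this decomposition certifies tw(G) ≤ 2. Conversely, {d, f, h} is a clique of size 3, and the vertices of any clique must share a bag in every tree decomposition; so some bag has ≥ 3 vertices and tw(G) ≥ 2. The upper and lower bounds meet at 2, so that is the treewidth.

Treewidth 2.
One optimal decomposition is:
Bags: B1 = {d, f, h}  B2 = {b, d, h}  B3 = {d, e, h}  B4 = {d, g, h}  B5 = {d, h, i}  B6 = {f, h, j}  B7 = {c, d, e}  B8 = {a, c, e}
Tree: B1–B2, B2–B3, B3–B4, B1–B5, B1–B6, B3–B7, B7–B8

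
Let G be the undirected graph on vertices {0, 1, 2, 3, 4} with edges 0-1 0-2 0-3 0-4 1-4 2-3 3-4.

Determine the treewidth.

A width-2 tree decomposition is:
Bags: B1 = {0, 1, 4}  B2 = {0, 3, 4}  B3 = {0, 2, 3}
Tree: B1–B2, B2–B3
Every bag has size at most 3, so the width is 3 − 1 = 2 and tw(G) ≤ 2. On the other hand G contains the 3-clique {0, 1, 4}. A clique must lie in a single bag of any decomposition, so no decomposition can have width below 2. Combining the bounds, tw(G) = 2.

2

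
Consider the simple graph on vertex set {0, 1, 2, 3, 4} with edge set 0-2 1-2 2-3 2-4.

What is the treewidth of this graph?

A width-1 tree decomposition is:
Bags: B1 = {0, 2}  B2 = {1, 2}  B3 = {2, 4}  B4 = {2, 3}
Tree: B1–B2, B2–B3, B1–B4
The largest bag has 2 vertices, giving width 1; this decomposition certifies tw(G) ≤ 1. G has an edge, so its treewidth is at least 1. The upper and lower bounds meet at 1, so that is the treewidth.

1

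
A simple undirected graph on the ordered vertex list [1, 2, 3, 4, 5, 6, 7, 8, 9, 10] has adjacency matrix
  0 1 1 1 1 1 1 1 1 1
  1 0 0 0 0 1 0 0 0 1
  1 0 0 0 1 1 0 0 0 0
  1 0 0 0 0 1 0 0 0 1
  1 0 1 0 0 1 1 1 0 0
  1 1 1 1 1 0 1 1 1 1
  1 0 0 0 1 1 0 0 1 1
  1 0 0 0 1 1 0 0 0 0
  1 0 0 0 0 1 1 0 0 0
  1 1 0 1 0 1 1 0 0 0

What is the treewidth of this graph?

A width-3 tree decomposition is:
Bags: B1 = {1, 5, 6, 7}  B2 = {1, 6, 7, 10}  B3 = {1, 3, 5, 6}  B4 = {1, 4, 6, 10}  B5 = {1, 5, 6, 8}  B6 = {1, 2, 6, 10}  B7 = {1, 6, 7, 9}
Tree: B1–B2, B1–B3, B2–B4, B3–B5, B4–B6, B2–B7
The largest bag has 4 vertices, giving width 3; this decomposition certifies tw(G) ≤ 3. Conversely, {1, 2, 6, 10} is a clique of size 4, and the vertices of any clique must share a bag in every tree decomposition; so some bag has ≥ 4 vertices and tw(G) ≥ 3. The upper and lower bounds meet at 3, so that is the treewidth.

3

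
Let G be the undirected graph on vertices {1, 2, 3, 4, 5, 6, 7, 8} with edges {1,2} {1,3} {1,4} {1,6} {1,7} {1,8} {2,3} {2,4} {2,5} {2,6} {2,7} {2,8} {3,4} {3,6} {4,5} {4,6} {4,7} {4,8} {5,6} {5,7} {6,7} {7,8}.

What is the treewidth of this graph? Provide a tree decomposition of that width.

Treewidth 4.
One such decomposition:
Bags: B1 = {1, 2, 4, 6, 7}  B2 = {1, 2, 3, 4, 6}  B3 = {2, 4, 5, 6, 7}  B4 = {1, 2, 4, 7, 8}
Tree: B1–B2, B1–B3, B1–B4

The largest bag has 5 vertices, giving width 4; this decomposition certifies tw(G) ≤ 4. On the other hand G contains the 5-clique {1, 2, 4, 7, 8}. A clique must lie in a single bag of any decomposition, so no decomposition can have width below 4. The upper and lower bounds meet at 4, so that is the treewidth.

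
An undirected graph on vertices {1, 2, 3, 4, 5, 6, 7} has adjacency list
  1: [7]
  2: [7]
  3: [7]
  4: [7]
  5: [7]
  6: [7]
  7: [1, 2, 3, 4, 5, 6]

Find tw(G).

A width-1 tree decomposition is:
Bags: B1 = {2, 7}  B2 = {3, 7}  B3 = {6, 7}  B4 = {4, 7}  B5 = {5, 7}  B6 = {1, 7}
Tree: B1–B2, B2–B3, B2–B4, B3–B5, B5–B6
Each bag holds 2 vertices, so the decomposition has width 1, which upper-bounds the treewidth. Any graph with an edge has treewidth ≥ 1, and G has the edge 7–2. Combining the bounds, tw(G) = 1.

1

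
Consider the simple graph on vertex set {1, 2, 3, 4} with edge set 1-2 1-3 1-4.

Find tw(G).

1

A width-1 tree decomposition is:
Bags: B1 = {1, 3}  B2 = {1, 4}  B3 = {1, 2}
Tree: B1–B2, B2–B3
The largest bag has 2 vertices, giving width 1; this decomposition certifies tw(G) ≤ 1. Any graph with an edge has treewidth ≥ 1, and G has the edge 3–1. Hence tw(G) = 1 exactly.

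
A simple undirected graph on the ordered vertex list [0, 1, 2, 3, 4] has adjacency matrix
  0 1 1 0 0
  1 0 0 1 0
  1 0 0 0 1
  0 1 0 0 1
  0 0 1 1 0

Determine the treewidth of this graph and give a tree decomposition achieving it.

Every bag has size at most 3, so the width is 3 − 1 = 2 and tw(G) ≤ 2. For the lower bound, G contains the cycle 2–0–1–3–4–2, so G is not a forest; only forests have treewidth ≤ 1, hence tw(G) ≥ 2. Hence tw(G) = 2 exactly.

Treewidth 2.
One such decomposition:
Bags: B1 = {0, 1, 2}  B2 = {1, 2, 3}  B3 = {2, 3, 4}
Tree: B1–B2, B2–B3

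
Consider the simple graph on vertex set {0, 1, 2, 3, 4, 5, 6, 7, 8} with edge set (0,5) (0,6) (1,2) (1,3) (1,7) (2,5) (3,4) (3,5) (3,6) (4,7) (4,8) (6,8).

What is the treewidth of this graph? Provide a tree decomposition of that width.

Treewidth 3.
One such decomposition:
Bags: B1 = {0, 1, 2, 5}  B2 = {0, 1, 3, 5}  B3 = {0, 1, 3, 6}  B4 = {1, 3, 6, 7}  B5 = {3, 4, 6, 7}  B6 = {4, 6, 7, 8}
Tree: B1–B2, B2–B3, B3–B4, B4–B5, B5–B6

Each bag holds 4 vertices, so the decomposition has width 3, which upper-bounds the treewidth. For the lower bound: the 4 vertex sets {0,2,5}, {1}, {3}, {4,6,7,8} are disjoint, each induces a connected subgraph, and every pair is joined by at least one edge of G. Contracting each set to a single vertex therefore yields K_{4} as a minor, and since treewidth is minor-monotone, tw(G) ≥ tw(K_{4}) = 3. The upper and lower bounds meet at 3, so that is the treewidth.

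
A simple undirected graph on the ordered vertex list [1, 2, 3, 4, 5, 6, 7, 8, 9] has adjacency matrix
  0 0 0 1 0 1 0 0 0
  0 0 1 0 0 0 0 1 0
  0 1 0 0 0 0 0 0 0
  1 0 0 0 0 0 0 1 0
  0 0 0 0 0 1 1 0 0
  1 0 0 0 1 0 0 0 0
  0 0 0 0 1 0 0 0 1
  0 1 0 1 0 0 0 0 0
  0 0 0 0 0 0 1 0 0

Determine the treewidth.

1

A width-1 tree decomposition is:
Bags: B1 = {2, 3}  B2 = {2, 8}  B3 = {4, 8}  B4 = {1, 4}  B5 = {1, 6}  B6 = {5, 6}  B7 = {5, 7}  B8 = {7, 9}
Tree: B1–B2, B2–B3, B3–B4, B4–B5, B5–B6, B6–B7, B7–B8
The largest bag has 2 vertices, giving width 1; this decomposition certifies tw(G) ≤ 1. Any graph with an edge has treewidth ≥ 1, and G has the edge 3–2. Therefore the treewidth is 1.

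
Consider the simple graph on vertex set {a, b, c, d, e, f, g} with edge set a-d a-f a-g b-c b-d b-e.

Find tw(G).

1

A width-1 tree decomposition is:
Bags: B1 = {a, d}  B2 = {b, d}  B3 = {a, f}  B4 = {a, g}  B5 = {b, e}  B6 = {b, c}
Tree: B1–B2, B1–B3, B1–B4, B2–B5, B5–B6
Each bag holds 2 vertices, so the decomposition has width 1, which upper-bounds the treewidth. Since G has at least one edge (e.g. a–d), it is not an edgeless graph, so tw(G) ≥ 1. Therefore the treewidth is 1.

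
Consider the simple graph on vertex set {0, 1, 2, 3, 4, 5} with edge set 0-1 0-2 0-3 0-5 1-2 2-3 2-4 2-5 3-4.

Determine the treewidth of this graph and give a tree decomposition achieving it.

Every bag has size at most 3, so the width is 3 − 1 = 2 and tw(G) ≤ 2. Conversely, {0, 1, 2} is a clique of size 3, and the vertices of any clique must share a bag in every tree decomposition; so some bag has ≥ 3 vertices and tw(G) ≥ 2. The upper and lower bounds meet at 2, so that is the treewidth.

Treewidth 2.
One such decomposition:
Bags: B1 = {0, 2, 3}  B2 = {2, 3, 4}  B3 = {0, 2, 5}  B4 = {0, 1, 2}
Tree: B1–B2, B1–B3, B1–B4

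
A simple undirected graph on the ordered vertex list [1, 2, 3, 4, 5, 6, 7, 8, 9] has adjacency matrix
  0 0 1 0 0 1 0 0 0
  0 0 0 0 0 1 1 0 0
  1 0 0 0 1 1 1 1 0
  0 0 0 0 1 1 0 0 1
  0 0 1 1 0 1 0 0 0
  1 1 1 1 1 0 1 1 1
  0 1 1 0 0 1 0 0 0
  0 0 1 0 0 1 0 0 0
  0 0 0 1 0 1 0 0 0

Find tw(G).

A width-2 tree decomposition is:
Bags: B1 = {3, 5, 6}  B2 = {4, 5, 6}  B3 = {3, 6, 8}  B4 = {3, 6, 7}  B5 = {1, 3, 6}  B6 = {4, 6, 9}  B7 = {2, 6, 7}
Tree: B1–B2, B1–B3, B1–B4, B3–B5, B2–B6, B4–B7
Every bag has size at most 3, so the width is 3 − 1 = 2 and tw(G) ≤ 2. On the other hand G contains the 3-clique {4, 6, 9}. A clique must lie in a single bag of any decomposition, so no decomposition can have width below 2. Therefore the treewidth is 2.

2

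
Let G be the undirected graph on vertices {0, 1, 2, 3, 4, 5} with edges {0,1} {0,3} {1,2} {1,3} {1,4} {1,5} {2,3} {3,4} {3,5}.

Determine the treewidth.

2

A width-2 tree decomposition is:
Bags: B1 = {1, 2, 3}  B2 = {0, 1, 3}  B3 = {1, 3, 5}  B4 = {1, 3, 4}
Tree: B1–B2, B2–B3, B1–B4
The largest bag has 3 vertices, giving width 2; this decomposition certifies tw(G) ≤ 2. For the lower bound, the 3 vertices {0, 1, 3} are pairwise adjacent, and any tree decomposition puts a clique entirely inside one bag — forcing width ≥ 2. Combining the bounds, tw(G) = 2.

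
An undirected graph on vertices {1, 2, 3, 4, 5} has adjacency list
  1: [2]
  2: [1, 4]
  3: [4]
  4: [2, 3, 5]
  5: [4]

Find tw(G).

1

A width-1 tree decomposition is:
Bags: B1 = {1, 2}  B2 = {2, 4}  B3 = {3, 4}  B4 = {4, 5}
Tree: B1–B2, B2–B3, B3–B4
The largest bag has 2 vertices, giving width 1; this decomposition certifies tw(G) ≤ 1. Any graph with an edge has treewidth ≥ 1, and G has the edge 2–1. Therefore the treewidth is 1.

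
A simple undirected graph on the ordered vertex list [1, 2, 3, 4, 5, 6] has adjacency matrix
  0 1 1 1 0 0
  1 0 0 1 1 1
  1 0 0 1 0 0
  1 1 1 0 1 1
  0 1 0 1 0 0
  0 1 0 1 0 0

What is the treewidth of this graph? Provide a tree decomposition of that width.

Every bag has size at most 3, so the width is 3 − 1 = 2 and tw(G) ≤ 2. Conversely, {1, 2, 4} is a clique of size 3, and the vertices of any clique must share a bag in every tree decomposition; so some bag has ≥ 3 vertices and tw(G) ≥ 2. The upper and lower bounds meet at 2, so that is the treewidth.

Treewidth 2.
One such decomposition:
Bags: B1 = {1, 2, 4}  B2 = {2, 4, 6}  B3 = {1, 3, 4}  B4 = {2, 4, 5}
Tree: B1–B2, B1–B3, B1–B4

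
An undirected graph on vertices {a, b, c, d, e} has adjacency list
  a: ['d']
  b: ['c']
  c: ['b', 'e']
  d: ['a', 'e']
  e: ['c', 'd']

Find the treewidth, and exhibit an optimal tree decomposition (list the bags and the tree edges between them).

Treewidth 1.
Bags: B1 = {c, e}  B2 = {d, e}  B3 = {b, c}  B4 = {a, d}
Tree: B1–B2, B1–B3, B2–B4

Every bag has size at most 2, so the width is 2 − 1 = 1 and tw(G) ≤ 1. G has an edge, so its treewidth is at least 1. Therefore the treewidth is 1.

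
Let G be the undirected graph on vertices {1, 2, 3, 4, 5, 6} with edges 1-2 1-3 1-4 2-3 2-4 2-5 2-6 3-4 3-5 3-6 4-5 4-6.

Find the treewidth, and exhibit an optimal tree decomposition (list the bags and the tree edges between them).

The largest bag has 4 vertices, giving width 3; this decomposition certifies tw(G) ≤ 3. On the other hand G contains the 4-clique {1, 2, 3, 4}. A clique must lie in a single bag of any decomposition, so no decomposition can have width below 3. Hence tw(G) = 3 exactly.

Treewidth 3.
One optimal decomposition is:
Bags: B1 = {2, 3, 4, 6}  B2 = {2, 3, 4, 5}  B3 = {1, 2, 3, 4}
Tree: B1–B2, B2–B3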